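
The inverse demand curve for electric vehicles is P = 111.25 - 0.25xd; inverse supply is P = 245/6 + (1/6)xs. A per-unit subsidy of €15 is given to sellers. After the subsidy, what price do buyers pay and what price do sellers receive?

Pre-subsidy: 111.25 - 0.25x = 245/6 + (1/6)x gives x* = 169 and P* = 69.
With the subsidy, sellers receive Ps = Pb + 15 for each unit, where Pb is the price buyers pay.
On the curves, Pb = 111.25 - 0.25x and Ps = 245/6 + (1/6)x; the wedge Ps − Pb = 15 gives 245/6 + (1/6)x − (111.25 - 0.25x) = 15, so x' = 205.
Then Pb = 111.25 − 0.25·205 = 60 and Ps = 245/6 + (1/6)·205 = 75.

Buyers pay €60; sellers receive €75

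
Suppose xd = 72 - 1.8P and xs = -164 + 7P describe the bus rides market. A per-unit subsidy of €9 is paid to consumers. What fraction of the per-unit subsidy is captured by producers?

Producer share = 9/44

Pre-subsidy: 72 - 1.8P = -164 + 7P gives P* = 295/11, x* = 261/11.
With the rebate, buyers effectively pay Pb = Ps − 9, where Ps is the price sellers receive.
Demand in terms of Ps becomes xd = 72 − 1.8(Ps − 9) = 88.2 - 1.8Ps. Setting this equal to supply: 88.2 - 1.8Ps = -164 + 7Ps, so Ps = 1261/44.
Buyers pay Pb = 1261/44 − 9 = 865/44; x' = -164 + 7·(1261/44) = 1611/44.
Buyers' price falls by P* − Pb = 295/11 − 865/44 = 315/44; sellers' price rises by Ps − P* = 1261/44 − 295/11 = 81/44.
So producers capture (81/44)/9 = 9/44 of each unit of subsidy.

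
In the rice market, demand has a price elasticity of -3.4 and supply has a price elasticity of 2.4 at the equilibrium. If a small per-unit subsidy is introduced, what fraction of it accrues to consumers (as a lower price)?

For a small subsidy around the equilibrium, the benefit split depends on the relative slopes, which at a point are proportional to the elasticities.
Buyer share = εs/(εs + |εd|) = 2.4/(2.4 + 3.4) = 12/29; seller share = |εd|/(εs + |εd|) = 17/29.

Consumer share = 12/29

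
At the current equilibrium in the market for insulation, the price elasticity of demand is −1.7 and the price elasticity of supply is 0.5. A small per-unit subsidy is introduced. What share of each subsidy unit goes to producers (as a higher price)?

For a small subsidy around the equilibrium, the benefit split depends on the relative slopes, which at a point are proportional to the elasticities.
Buyer share = εs/(εs + |εd|) = 0.5/(0.5 + 1.7) = 5/22; seller share = |εd|/(εs + |εd|) = 17/22.
So producers capture 17/22 of the subsidy.

Producer share = 17/22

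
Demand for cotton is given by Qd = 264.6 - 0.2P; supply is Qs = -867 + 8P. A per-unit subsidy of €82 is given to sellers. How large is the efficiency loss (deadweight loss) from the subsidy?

Pre-subsidy: 264.6 - 0.2P = -867 + 8P gives P* = 138, Q* = 237.
With the subsidy, sellers receive Ps = Pb + 82 for each unit, where Pb is the price buyers pay.
Supply in terms of Pb becomes Qs = -867 + 8(Pb + 82) = -211 + 8Pb. Setting this equal to demand: 264.6 - 0.2Pb = -211 + 8Pb, so Pb = 58.
Sellers receive Ps = 58 + 82 = 140; Q' = 264.6 − 0.2·58 = 253.
The subsidy expands output by 253 − 237 = 16 past the efficient level; on those units the gap between marginal cost and willingness to pay runs from 0 up to 82.
DWL = ½ × 82 × 16 = 656.

Deadweight loss = €656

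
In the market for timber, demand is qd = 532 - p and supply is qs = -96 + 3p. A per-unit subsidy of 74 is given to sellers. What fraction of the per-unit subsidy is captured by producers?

Producer share = 0.25

Pre-subsidy: 532 - p = -96 + 3p gives p* = 157, q* = 375.
With the subsidy, sellers receive ps = pb + 74 for each unit, where pb is the price buyers pay.
Supply in terms of pb becomes qs = -96 + 3(pb + 74) = 126 + 3pb. Setting this equal to demand: 532 - pb = 126 + 3pb, so pb = 101.5.
Sellers receive ps = 101.5 + 74 = 175.5; q' = 532 − 1·101.5 = 430.5.
Buyers' price falls by p* − pb = 157 − 101.5 = 55.5; sellers' price rises by ps − p* = 175.5 − 157 = 18.5.
So producers capture 18.5/74 = 0.25 of each unit of subsidy.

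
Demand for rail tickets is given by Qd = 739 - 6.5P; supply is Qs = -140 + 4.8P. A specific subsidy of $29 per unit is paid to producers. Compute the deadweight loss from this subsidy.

Pre-subsidy: 739 - 6.5P = -140 + 4.8P gives P* = 8790/113, Q* = 26372/113.
With the subsidy, sellers receive Ps = Pb + 29 for each unit, where Pb is the price buyers pay.
Supply in terms of Pb becomes Qs = -140 + 4.8(Pb + 29) = -0.8 + 4.8Pb. Setting this equal to demand: 739 - 6.5Pb = -0.8 + 4.8Pb, so Pb = 7398/113.
Sellers receive Ps = 7398/113 + 29 = 10675/113; Q' = 739 − 6.5·(7398/113) = 35420/113.
The subsidy expands output by 35420/113 − 26372/113 = 9048/113 past the efficient level; on those units the gap between marginal cost and willingness to pay runs from 0 up to 29.
DWL = ½ × 29 × 9048/113 = 131196/113.

Deadweight loss = 131196/113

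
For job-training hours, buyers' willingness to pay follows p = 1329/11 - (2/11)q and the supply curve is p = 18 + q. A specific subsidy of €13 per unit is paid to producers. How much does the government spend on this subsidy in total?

Government cost = €1274

Pre-subsidy: 1329/11 - (2/11)q = 18 + q gives q* = 87 and p* = 105.
With the subsidy, sellers receive ps = pb + 13 for each unit, where pb is the price buyers pay.
On the curves, pb = 1329/11 - (2/11)q and ps = 18 + q; the wedge ps − pb = 13 gives 18 + q − (1329/11 - (2/11)q) = 13, so q' = 98.
Then pb = 1329/11 − (2/11)·98 = 103 and ps = 18 + 1·98 = 116.
Government outlay = subsidy × quantity = 13 × 98 = 1274.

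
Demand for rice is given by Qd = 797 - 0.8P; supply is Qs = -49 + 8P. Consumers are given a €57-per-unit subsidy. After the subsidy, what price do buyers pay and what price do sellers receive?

Buyers pay 975/22; sellers receive 2229/22

Pre-subsidy: 797 - 0.8P = -49 + 8P gives P* = 2115/22, Q* = 7921/11.
With the rebate, buyers effectively pay Pb = Ps − 57, where Ps is the price sellers receive.
Demand in terms of Ps becomes Qd = 797 − 0.8(Ps − 57) = 842.6 - 0.8Ps. Setting this equal to supply: 842.6 - 0.8Ps = -49 + 8Ps, so Ps = 2229/22.
Buyers pay Pb = 2229/22 − 57 = 975/22; Q' = -49 + 8·(2229/22) = 8377/11.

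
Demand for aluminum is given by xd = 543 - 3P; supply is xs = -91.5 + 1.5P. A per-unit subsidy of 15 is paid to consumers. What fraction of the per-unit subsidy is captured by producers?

Producer share = 2/3

Pre-subsidy: 543 - 3P = -91.5 + 1.5P gives P* = 141, x* = 120.
With the rebate, buyers effectively pay Pb = Ps − 15, where Ps is the price sellers receive.
Demand in terms of Ps becomes xd = 543 − 3(Ps − 15) = 588 - 3Ps. Setting this equal to supply: 588 - 3Ps = -91.5 + 1.5Ps, so Ps = 151.
Buyers pay Pb = 151 − 15 = 136; x' = -91.5 + 1.5·151 = 135.
Buyers' price falls by P* − Pb = 141 − 136 = 5; sellers' price rises by Ps − P* = 151 − 141 = 10.
So producers capture 10/15 = 2/3 of each unit of subsidy.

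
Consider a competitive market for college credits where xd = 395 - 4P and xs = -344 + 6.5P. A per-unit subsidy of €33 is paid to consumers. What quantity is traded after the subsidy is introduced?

x' = 4099/21

Pre-subsidy: 395 - 4P = -344 + 6.5P gives P* = 1478/21, x* = 2383/21.
With the rebate, buyers effectively pay Pb = Ps − 33, where Ps is the price sellers receive.
Demand in terms of Ps becomes xd = 395 − 4(Ps − 33) = 527 - 4Ps. Setting this equal to supply: 527 - 4Ps = -344 + 6.5Ps, so Ps = 1742/21.
Buyers pay Pb = 1742/21 − 33 = 1049/21; x' = -344 + 6.5·(1742/21) = 4099/21.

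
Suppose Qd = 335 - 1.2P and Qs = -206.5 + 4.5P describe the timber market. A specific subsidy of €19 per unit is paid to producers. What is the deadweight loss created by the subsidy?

Deadweight loss = €171

Pre-subsidy: 335 - 1.2P = -206.5 + 4.5P gives P* = 95, Q* = 221.
With the subsidy, sellers receive Ps = Pb + 19 for each unit, where Pb is the price buyers pay.
Supply in terms of Pb becomes Qs = -206.5 + 4.5(Pb + 19) = -121 + 4.5Pb. Setting this equal to demand: 335 - 1.2Pb = -121 + 4.5Pb, so Pb = 80.
Sellers receive Ps = 80 + 19 = 99; Q' = 335 − 1.2·80 = 239.
The subsidy expands output by 239 − 221 = 18 past the efficient level; on those units the gap between marginal cost and willingness to pay runs from 0 up to 19.
DWL = ½ × 19 × 18 = 171.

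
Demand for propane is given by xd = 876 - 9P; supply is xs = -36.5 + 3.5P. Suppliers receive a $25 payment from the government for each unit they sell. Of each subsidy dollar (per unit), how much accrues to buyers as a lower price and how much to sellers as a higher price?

Buyers gain $7 per unit; sellers gain $18 per unit

Pre-subsidy: 876 - 9P = -36.5 + 3.5P gives P* = 73, x* = 219.
With the subsidy, sellers receive Ps = Pb + 25 for each unit, where Pb is the price buyers pay.
Supply in terms of Pb becomes xs = -36.5 + 3.5(Pb + 25) = 51 + 3.5Pb. Setting this equal to demand: 876 - 9Pb = 51 + 3.5Pb, so Pb = 66.
Sellers receive Ps = 66 + 25 = 91; x' = 876 − 9·66 = 282.
Buyers' price falls by P* − Pb = 73 − 66 = 7; sellers' price rises by Ps − P* = 91 − 73 = 18.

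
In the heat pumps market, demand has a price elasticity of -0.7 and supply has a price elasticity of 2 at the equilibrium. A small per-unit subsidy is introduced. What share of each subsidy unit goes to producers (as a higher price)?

For a small subsidy around the equilibrium, the benefit split depends on the relative slopes, which at a point are proportional to the elasticities.
Buyer share = εs/(εs + |εd|) = 2/(2 + 0.7) = 20/27; seller share = |εd|/(εs + |εd|) = 7/27.
So producers capture 7/27 of the subsidy.

Producer share = 7/27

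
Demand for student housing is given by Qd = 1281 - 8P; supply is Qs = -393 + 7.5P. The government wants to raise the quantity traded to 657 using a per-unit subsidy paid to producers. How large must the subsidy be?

Required subsidy s = 62 per unit

At Q = 657, invert demand for the buyer price: Pb = (1281 − 657)/8 = 78; invert supply for the seller price: Ps = (657 − (-393))/7.5 = 140.
The subsidy must fill the gap: s = Ps − Pb = 140 − 78 = 62.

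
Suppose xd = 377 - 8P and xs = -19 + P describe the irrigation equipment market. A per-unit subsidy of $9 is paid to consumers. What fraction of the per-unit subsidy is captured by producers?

Pre-subsidy: 377 - 8P = -19 + P gives P* = 44, x* = 25.
With the rebate, buyers effectively pay Pb = Ps − 9, where Ps is the price sellers receive.
Demand in terms of Ps becomes xd = 377 − 8(Ps − 9) = 449 - 8Ps. Setting this equal to supply: 449 - 8Ps = -19 + Ps, so Ps = 52.
Buyers pay Pb = 52 − 9 = 43; x' = -19 + 1·52 = 33.
Buyers' price falls by P* − Pb = 44 − 43 = 1; sellers' price rises by Ps − P* = 52 − 44 = 8.
So producers capture 8/9 = 8/9 of each unit of subsidy.

Producer share = 8/9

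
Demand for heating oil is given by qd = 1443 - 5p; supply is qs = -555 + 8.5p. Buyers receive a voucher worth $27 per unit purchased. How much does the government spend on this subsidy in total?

Government cost = $21276

Pre-subsidy: 1443 - 5p = -555 + 8.5p gives p* = 148, q* = 703.
With the rebate, buyers effectively pay pb = ps − 27, where ps is the price sellers receive.
Demand in terms of ps becomes qd = 1443 − 5(ps − 27) = 1578 - 5ps. Setting this equal to supply: 1578 - 5ps = -555 + 8.5ps, so ps = 158.
Buyers pay pb = 158 − 27 = 131; q' = -555 + 8.5·158 = 788.
Government outlay = subsidy × quantity = 27 × 788 = 21276.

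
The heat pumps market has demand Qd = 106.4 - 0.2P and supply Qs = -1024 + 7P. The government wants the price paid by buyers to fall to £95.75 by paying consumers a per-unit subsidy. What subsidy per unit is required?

At a buyer price of 95.75, quantity demanded is 106.4 − 0.2·95.75 = 87.25.
Sellers supply 87.25 only when they receive Ps with -1024 + 7·Ps = 87.25, i.e. Ps = 158.75.
s = Ps − Pb = 158.75 − 95.75 = 63.

Required subsidy s = £63 per unit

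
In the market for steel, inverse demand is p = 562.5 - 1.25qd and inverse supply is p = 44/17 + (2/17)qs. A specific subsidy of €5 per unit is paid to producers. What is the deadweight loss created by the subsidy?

Pre-subsidy: 562.5 - 1.25q = 44/17 + (2/17)q gives q* = 38074/93 and p* = 4720/93.
With the subsidy, sellers receive ps = pb + 5 for each unit, where pb is the price buyers pay.
On the curves, pb = 562.5 - 1.25q and ps = 44/17 + (2/17)q; the wedge ps − pb = 5 gives 44/17 + (2/17)q − (562.5 - 1.25q) = 5, so q' = 38414/93.
Then pb = 562.5 − 1.25·(38414/93) = 4295/93 and ps = 44/17 + (2/17)·(38414/93) = 4760/93.
The subsidy expands output by 38414/93 − 38074/93 = 340/93 past the efficient level; on those units the gap between marginal cost and willingness to pay runs from 0 up to 5.
DWL = ½ × 5 × 340/93 = 850/93.

Deadweight loss = 850/93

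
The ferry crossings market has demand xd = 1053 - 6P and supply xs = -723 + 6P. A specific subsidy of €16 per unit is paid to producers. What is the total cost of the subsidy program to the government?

Pre-subsidy: 1053 - 6P = -723 + 6P gives P* = 148, x* = 165.
With the subsidy, sellers receive Ps = Pb + 16 for each unit, where Pb is the price buyers pay.
Supply in terms of Pb becomes xs = -723 + 6(Pb + 16) = -627 + 6Pb. Setting this equal to demand: 1053 - 6Pb = -627 + 6Pb, so Pb = 140.
Sellers receive Ps = 140 + 16 = 156; x' = 1053 − 6·140 = 213.
Government outlay = subsidy × quantity = 16 × 213 = 3408.

Government cost = €3408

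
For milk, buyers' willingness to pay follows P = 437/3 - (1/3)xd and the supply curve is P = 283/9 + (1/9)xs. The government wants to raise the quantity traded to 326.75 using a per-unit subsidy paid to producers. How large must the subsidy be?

At x = 326.75, from the demand curve buyers pay Pb = 437/3 − (1/3)·326.75 = 36.75; from the supply curve sellers need Ps = 283/9 + (1/9)·326.75 = 67.75.
The subsidy must fill the gap: s = Ps − Pb = 67.75 − 36.75 = 31.

Required subsidy s = 31 per unit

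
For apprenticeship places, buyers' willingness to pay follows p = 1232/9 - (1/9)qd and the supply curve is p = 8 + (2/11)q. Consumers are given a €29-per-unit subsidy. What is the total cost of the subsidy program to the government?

Government cost = €15631

Pre-subsidy: 1232/9 - (1/9)q = 8 + (2/11)q gives q* = 440 and p* = 88.
With the rebate, buyers effectively pay pb = ps − 29, where ps is the price sellers receive.
On the curves, pb = 1232/9 - (1/9)q and ps = 8 + (2/11)q; the wedge ps − pb = 29 gives 8 + (2/11)q − (1232/9 - (1/9)q) = 29, so q' = 539.
Then pb = 1232/9 − (1/9)·539 = 77 and ps = 8 + (2/11)·539 = 106.
Government outlay = subsidy × quantity = 29 × 539 = 15631.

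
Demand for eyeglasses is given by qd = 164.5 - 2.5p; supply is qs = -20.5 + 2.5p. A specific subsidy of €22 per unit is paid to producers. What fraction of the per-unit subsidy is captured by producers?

Pre-subsidy: 164.5 - 2.5p = -20.5 + 2.5p gives p* = 37, q* = 72.
With the subsidy, sellers receive ps = pb + 22 for each unit, where pb is the price buyers pay.
Supply in terms of pb becomes qs = -20.5 + 2.5(pb + 22) = 34.5 + 2.5pb. Setting this equal to demand: 164.5 - 2.5pb = 34.5 + 2.5pb, so pb = 26.
Sellers receive ps = 26 + 22 = 48; q' = 164.5 − 2.5·26 = 99.5.
Buyers' price falls by p* − pb = 37 − 26 = 11; sellers' price rises by ps − p* = 48 − 37 = 11.
So producers capture 11/22 = 0.5 of each unit of subsidy.

Producer share = 0.5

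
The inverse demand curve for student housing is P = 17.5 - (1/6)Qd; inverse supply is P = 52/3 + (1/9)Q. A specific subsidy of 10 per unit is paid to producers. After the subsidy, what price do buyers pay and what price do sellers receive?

Buyers pay 11.4; sellers receive 21.4

Pre-subsidy: 17.5 - (1/6)Q = 52/3 + (1/9)Q gives Q* = 0.6 and P* = 17.4.
With the subsidy, sellers receive Ps = Pb + 10 for each unit, where Pb is the price buyers pay.
On the curves, Pb = 17.5 - (1/6)Q and Ps = 52/3 + (1/9)Q; the wedge Ps − Pb = 10 gives 52/3 + (1/9)Q − (17.5 - (1/6)Q) = 10, so Q' = 36.6.
Then Pb = 17.5 − (1/6)·36.6 = 11.4 and Ps = 52/3 + (1/9)·36.6 = 21.4.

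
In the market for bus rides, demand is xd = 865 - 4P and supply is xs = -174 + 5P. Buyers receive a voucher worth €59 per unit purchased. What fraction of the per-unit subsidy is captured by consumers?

Pre-subsidy: 865 - 4P = -174 + 5P gives P* = 1039/9, x* = 3629/9.
With the rebate, buyers effectively pay Pb = Ps − 59, where Ps is the price sellers receive.
Demand in terms of Ps becomes xd = 865 − 4(Ps − 59) = 1101 - 4Ps. Setting this equal to supply: 1101 - 4Ps = -174 + 5Ps, so Ps = 425/3.
Buyers pay Pb = 425/3 − 59 = 248/3; x' = -174 + 5·(425/3) = 1603/3.
Buyers' price falls by P* − Pb = 1039/9 − 248/3 = 295/9; sellers' price rises by Ps − P* = 425/3 − 1039/9 = 236/9.
So consumers capture (295/9)/59 = 5/9 of each unit of subsidy.

Consumer share = 5/9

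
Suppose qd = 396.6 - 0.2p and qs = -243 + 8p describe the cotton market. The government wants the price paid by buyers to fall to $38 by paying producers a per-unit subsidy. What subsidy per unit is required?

At a buyer price of 38, quantity demanded is 396.6 − 0.2·38 = 389.
Sellers supply 389 only when they receive ps with -243 + 8·ps = 389, i.e. ps = 79.
s = ps − pb = 79 − 38 = 41.

Required subsidy s = $41 per unit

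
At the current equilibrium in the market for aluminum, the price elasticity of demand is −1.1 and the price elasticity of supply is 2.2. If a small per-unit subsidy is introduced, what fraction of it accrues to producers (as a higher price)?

Producer share = 1/3

For a small subsidy around the equilibrium, the benefit split depends on the relative slopes, which at a point are proportional to the elasticities.
Buyer share = εs/(εs + |εd|) = 2.2/(2.2 + 1.1) = 2/3; seller share = |εd|/(εs + |εd|) = 1/3.
So producers capture 1/3 of the subsidy.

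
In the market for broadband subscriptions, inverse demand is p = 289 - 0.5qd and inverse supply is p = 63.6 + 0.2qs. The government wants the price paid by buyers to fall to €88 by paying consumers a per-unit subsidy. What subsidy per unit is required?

At a buyer price of 88, quantity demanded is 578 − 2·88 = 402.
Sellers supply 402 only when they receive ps = 63.6 + 0.2·402 = 144.
s = ps − pb = 144 − 88 = 56.

Required subsidy s = €56 per unit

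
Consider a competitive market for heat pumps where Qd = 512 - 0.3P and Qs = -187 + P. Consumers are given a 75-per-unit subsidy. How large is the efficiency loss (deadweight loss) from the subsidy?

Deadweight loss = 16875/26

Pre-subsidy: 512 - 0.3P = -187 + P gives P* = 6990/13, Q* = 4559/13.
With the rebate, buyers effectively pay Pb = Ps − 75, where Ps is the price sellers receive.
Demand in terms of Ps becomes Qd = 512 − 0.3(Ps − 75) = 534.5 - 0.3Ps. Setting this equal to supply: 534.5 - 0.3Ps = -187 + Ps, so Ps = 555.
Buyers pay Pb = 555 − 75 = 480; Q' = -187 + 1·555 = 368.
The subsidy expands output by 368 − 4559/13 = 225/13 past the efficient level; on those units the gap between marginal cost and willingness to pay runs from 0 up to 75.
DWL = ½ × 75 × 225/13 = 16875/26.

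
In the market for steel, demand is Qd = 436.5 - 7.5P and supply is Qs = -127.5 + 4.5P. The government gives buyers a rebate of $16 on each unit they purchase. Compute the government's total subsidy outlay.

Pre-subsidy: 436.5 - 7.5P = -127.5 + 4.5P gives P* = 47, Q* = 84.
With the rebate, buyers effectively pay Pb = Ps − 16, where Ps is the price sellers receive.
Demand in terms of Ps becomes Qd = 436.5 − 7.5(Ps − 16) = 556.5 - 7.5Ps. Setting this equal to supply: 556.5 - 7.5Ps = -127.5 + 4.5Ps, so Ps = 57.
Buyers pay Pb = 57 − 16 = 41; Q' = -127.5 + 4.5·57 = 129.
Government outlay = subsidy × quantity = 16 × 129 = 2064.

Government cost = $2064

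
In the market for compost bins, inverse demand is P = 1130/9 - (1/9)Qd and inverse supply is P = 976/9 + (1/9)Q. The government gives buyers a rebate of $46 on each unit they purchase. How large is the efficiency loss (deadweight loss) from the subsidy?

Pre-subsidy: 1130/9 - (1/9)Q = 976/9 + (1/9)Q gives Q* = 77 and P* = 117.
With the rebate, buyers effectively pay Pb = Ps − 46, where Ps is the price sellers receive.
On the curves, Pb = 1130/9 - (1/9)Q and Ps = 976/9 + (1/9)Q; the wedge Ps − Pb = 46 gives 976/9 + (1/9)Q − (1130/9 - (1/9)Q) = 46, so Q' = 284.
Then Pb = 1130/9 − (1/9)·284 = 94 and Ps = 976/9 + (1/9)·284 = 140.
The subsidy expands output by 284 − 77 = 207 past the efficient level; on those units the gap between marginal cost and willingness to pay runs from 0 up to 46.
DWL = ½ × 46 × 207 = 4761.

Deadweight loss = $4761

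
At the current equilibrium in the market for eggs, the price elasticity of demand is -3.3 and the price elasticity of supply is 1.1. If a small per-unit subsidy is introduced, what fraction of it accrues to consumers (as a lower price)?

Consumer share = 0.25

For a small subsidy around the equilibrium, the benefit split depends on the relative slopes, which at a point are proportional to the elasticities.
Buyer share = εs/(εs + |εd|) = 1.1/(1.1 + 3.3) = 0.25; seller share = |εd|/(εs + |εd|) = 0.75.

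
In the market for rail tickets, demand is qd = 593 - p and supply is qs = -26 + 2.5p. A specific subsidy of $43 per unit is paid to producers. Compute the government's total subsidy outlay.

Government cost = 134504/7

Pre-subsidy: 593 - p = -26 + 2.5p gives p* = 1238/7, q* = 2913/7.
With the subsidy, sellers receive ps = pb + 43 for each unit, where pb is the price buyers pay.
Supply in terms of pb becomes qs = -26 + 2.5(pb + 43) = 81.5 + 2.5pb. Setting this equal to demand: 593 - pb = 81.5 + 2.5pb, so pb = 1023/7.
Sellers receive ps = 1023/7 + 43 = 1324/7; q' = 593 − 1·(1023/7) = 3128/7.
Government outlay = subsidy × quantity = 43 × 3128/7 = 134504/7.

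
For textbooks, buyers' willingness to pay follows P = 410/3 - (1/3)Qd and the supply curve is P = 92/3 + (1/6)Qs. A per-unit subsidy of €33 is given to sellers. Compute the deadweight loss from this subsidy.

Pre-subsidy: 410/3 - (1/3)Q = 92/3 + (1/6)Q gives Q* = 212 and P* = 66.
With the subsidy, sellers receive Ps = Pb + 33 for each unit, where Pb is the price buyers pay.
On the curves, Pb = 410/3 - (1/3)Q and Ps = 92/3 + (1/6)Q; the wedge Ps − Pb = 33 gives 92/3 + (1/6)Q − (410/3 - (1/3)Q) = 33, so Q' = 278.
Then Pb = 410/3 − (1/3)·278 = 44 and Ps = 92/3 + (1/6)·278 = 77.
The subsidy expands output by 278 − 212 = 66 past the efficient level; on those units the gap between marginal cost and willingness to pay runs from 0 up to 33.
DWL = ½ × 33 × 66 = 1089.

Deadweight loss = €1089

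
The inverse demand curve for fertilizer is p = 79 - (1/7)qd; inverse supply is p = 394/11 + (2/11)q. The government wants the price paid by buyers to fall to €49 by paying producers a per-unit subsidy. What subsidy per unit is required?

At a buyer price of 49, quantity demanded is 553 − 7·49 = 210.
Sellers supply 210 only when they receive ps = 394/11 + (2/11)·210 = 74.
s = ps − pb = 74 − 49 = 25.

Required subsidy s = €25 per unit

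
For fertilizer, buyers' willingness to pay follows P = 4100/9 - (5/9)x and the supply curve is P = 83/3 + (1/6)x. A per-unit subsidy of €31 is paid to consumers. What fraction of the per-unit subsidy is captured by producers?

Pre-subsidy: 4100/9 - (5/9)x = 83/3 + (1/6)x gives x* = 7702/13 and P* = 4930/39.
With the rebate, buyers effectively pay Pb = Ps − 31, where Ps is the price sellers receive.
On the curves, Pb = 4100/9 - (5/9)x and Ps = 83/3 + (1/6)x; the wedge Ps − Pb = 31 gives 83/3 + (1/6)x − (4100/9 - (5/9)x) = 31, so x' = 8260/13.
Then Pb = 4100/9 − (5/9)·(8260/13) = 4000/39 and Ps = 83/3 + (1/6)·(8260/13) = 5209/39.
Buyers' price falls by P* − Pb = 4930/39 − 4000/39 = 310/13; sellers' price rises by Ps − P* = 5209/39 − 4930/39 = 93/13.
So producers capture (93/13)/31 = 3/13 of each unit of subsidy.

Producer share = 3/13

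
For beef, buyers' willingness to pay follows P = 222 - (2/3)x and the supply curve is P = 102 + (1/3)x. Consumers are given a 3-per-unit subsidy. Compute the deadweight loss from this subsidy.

Deadweight loss = 4.5

Pre-subsidy: 222 - (2/3)x = 102 + (1/3)x gives x* = 120 and P* = 142.
With the rebate, buyers effectively pay Pb = Ps − 3, where Ps is the price sellers receive.
On the curves, Pb = 222 - (2/3)x and Ps = 102 + (1/3)x; the wedge Ps − Pb = 3 gives 102 + (1/3)x − (222 - (2/3)x) = 3, so x' = 123.
Then Pb = 222 − (2/3)·123 = 140 and Ps = 102 + (1/3)·123 = 143.
The subsidy expands output by 123 − 120 = 3 past the efficient level; on those units the gap between marginal cost and willingness to pay runs from 0 up to 3.
DWL = ½ × 3 × 3 = 4.5.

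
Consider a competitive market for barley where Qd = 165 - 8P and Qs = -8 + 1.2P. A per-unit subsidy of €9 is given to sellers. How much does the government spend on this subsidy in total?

Government cost = 4959/23

Pre-subsidy: 165 - 8P = -8 + 1.2P gives P* = 865/46, Q* = 335/23.
With the subsidy, sellers receive Ps = Pb + 9 for each unit, where Pb is the price buyers pay.
Supply in terms of Pb becomes Qs = -8 + 1.2(Pb + 9) = 2.8 + 1.2Pb. Setting this equal to demand: 165 - 8Pb = 2.8 + 1.2Pb, so Pb = 811/46.
Sellers receive Ps = 811/46 + 9 = 1225/46; Q' = 165 − 8·(811/46) = 551/23.
Government outlay = subsidy × quantity = 9 × 551/23 = 4959/23.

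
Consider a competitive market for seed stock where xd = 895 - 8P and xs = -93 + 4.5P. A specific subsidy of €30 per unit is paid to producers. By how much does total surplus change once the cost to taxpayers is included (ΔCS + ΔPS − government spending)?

Net change in total surplus = -€1296

Pre-subsidy: 895 - 8P = -93 + 4.5P gives P* = 79.04, x* = 262.68.
With the subsidy, sellers receive Ps = Pb + 30 for each unit, where Pb is the price buyers pay.
Supply in terms of Pb becomes xs = -93 + 4.5(Pb + 30) = 42 + 4.5Pb. Setting this equal to demand: 895 - 8Pb = 42 + 4.5Pb, so Pb = 68.24.
Sellers receive Ps = 68.24 + 30 = 98.24; x' = 895 − 8·68.24 = 349.08.
ΔCS = ½(262.68 + 349.08)(79.04 − 68.24) = 3303.504; ΔPS = ½(262.68 + 349.08)(98.24 − 79.04) = 5872.896.
Government spending = 30 × 349.08 = 10472.4.
Net change = 3303.504 + 5872.896 − 10472.4 = -1296. The loss equals the DWL triangle ½·30·86.4.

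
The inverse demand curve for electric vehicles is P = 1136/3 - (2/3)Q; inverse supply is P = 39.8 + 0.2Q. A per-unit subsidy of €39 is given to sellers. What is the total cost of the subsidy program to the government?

Pre-subsidy: 1136/3 - (2/3)Q = 39.8 + 0.2Q gives Q* = 391 and P* = 118.
With the subsidy, sellers receive Ps = Pb + 39 for each unit, where Pb is the price buyers pay.
On the curves, Pb = 1136/3 - (2/3)Q and Ps = 39.8 + 0.2Q; the wedge Ps − Pb = 39 gives 39.8 + 0.2Q − (1136/3 - (2/3)Q) = 39, so Q' = 436.
Then Pb = 1136/3 − (2/3)·436 = 88 and Ps = 39.8 + 0.2·436 = 127.
Government outlay = subsidy × quantity = 39 × 436 = 17004.

Government cost = €17004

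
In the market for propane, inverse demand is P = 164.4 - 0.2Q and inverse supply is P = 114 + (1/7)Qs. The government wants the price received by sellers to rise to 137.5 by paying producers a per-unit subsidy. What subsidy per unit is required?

Required subsidy s = 6 per unit

At a seller price of 137.5, quantity supplied is -798 + 7·137.5 = 164.5.
Buyers absorb 164.5 only when they pay Pb = 164.4 − 0.2·164.5 = 131.5.
s = Ps − Pb = 137.5 − 131.5 = 6.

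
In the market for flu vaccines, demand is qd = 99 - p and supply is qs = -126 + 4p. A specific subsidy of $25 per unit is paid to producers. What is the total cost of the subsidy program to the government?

Government cost = $1850

Pre-subsidy: 99 - p = -126 + 4p gives p* = 45, q* = 54.
With the subsidy, sellers receive ps = pb + 25 for each unit, where pb is the price buyers pay.
Supply in terms of pb becomes qs = -126 + 4(pb + 25) = -26 + 4pb. Setting this equal to demand: 99 - pb = -26 + 4pb, so pb = 25.
Sellers receive ps = 25 + 25 = 50; q' = 99 − 1·25 = 74.
Government outlay = subsidy × quantity = 25 × 74 = 1850.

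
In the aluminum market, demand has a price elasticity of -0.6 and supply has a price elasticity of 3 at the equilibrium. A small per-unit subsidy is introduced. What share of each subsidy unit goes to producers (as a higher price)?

Producer share = 1/6

For a small subsidy around the equilibrium, the benefit split depends on the relative slopes, which at a point are proportional to the elasticities.
Buyer share = εs/(εs + |εd|) = 3/(3 + 0.6) = 5/6; seller share = |εd|/(εs + |εd|) = 1/6.
So producers capture 1/6 of the subsidy.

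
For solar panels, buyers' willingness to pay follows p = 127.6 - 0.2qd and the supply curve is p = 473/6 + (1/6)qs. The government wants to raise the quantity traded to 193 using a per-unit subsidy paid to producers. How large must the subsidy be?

At q = 193, from the demand curve buyers pay pb = 127.6 − 0.2·193 = 89; from the supply curve sellers need ps = 473/6 + (1/6)·193 = 111.
The subsidy must fill the gap: s = ps − pb = 111 − 89 = 22.

Required subsidy s = 22 per unit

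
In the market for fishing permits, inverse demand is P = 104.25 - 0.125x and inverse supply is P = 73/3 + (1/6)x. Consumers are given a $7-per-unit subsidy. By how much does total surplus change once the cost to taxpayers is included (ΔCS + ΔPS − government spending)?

Pre-subsidy: 104.25 - 0.125x = 73/3 + (1/6)x gives x* = 274 and P* = 70.
With the rebate, buyers effectively pay Pb = Ps − 7, where Ps is the price sellers receive.
On the curves, Pb = 104.25 - 0.125x and Ps = 73/3 + (1/6)x; the wedge Ps − Pb = 7 gives 73/3 + (1/6)x − (104.25 - 0.125x) = 7, so x' = 298.
Then Pb = 104.25 − 0.125·298 = 67 and Ps = 73/3 + (1/6)·298 = 74.
ΔCS = ½(274 + 298)(70 − 67) = 858; ΔPS = ½(274 + 298)(74 − 70) = 1144.
Government spending = 7 × 298 = 2086.
Net change = 858 + 1144 − 2086 = -84. The loss equals the DWL triangle ½·7·24.

Net change in total surplus = -$84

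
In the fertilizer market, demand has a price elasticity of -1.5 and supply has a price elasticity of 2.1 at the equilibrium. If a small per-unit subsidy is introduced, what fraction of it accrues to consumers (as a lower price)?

Consumer share = 7/12

For a small subsidy around the equilibrium, the benefit split depends on the relative slopes, which at a point are proportional to the elasticities.
Buyer share = εs/(εs + |εd|) = 2.1/(2.1 + 1.5) = 7/12; seller share = |εd|/(εs + |εd|) = 5/12.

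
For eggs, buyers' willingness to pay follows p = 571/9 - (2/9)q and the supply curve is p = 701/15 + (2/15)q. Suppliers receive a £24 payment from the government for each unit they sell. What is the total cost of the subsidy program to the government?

Pre-subsidy: 571/9 - (2/9)q = 701/15 + (2/15)q gives q* = 47 and p* = 53.
With the subsidy, sellers receive ps = pb + 24 for each unit, where pb is the price buyers pay.
On the curves, pb = 571/9 - (2/9)q and ps = 701/15 + (2/15)q; the wedge ps − pb = 24 gives 701/15 + (2/15)q − (571/9 - (2/9)q) = 24, so q' = 114.5.
Then pb = 571/9 − (2/9)·114.5 = 38 and ps = 701/15 + (2/15)·114.5 = 62.
Government outlay = subsidy × quantity = 24 × 114.5 = 2748.

Government cost = £2748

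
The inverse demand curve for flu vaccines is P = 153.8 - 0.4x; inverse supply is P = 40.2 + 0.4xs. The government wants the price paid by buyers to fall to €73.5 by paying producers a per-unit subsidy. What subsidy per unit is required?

At a buyer price of 73.5, quantity demanded is 384.5 − 2.5·73.5 = 200.75.
Sellers supply 200.75 only when they receive Ps = 40.2 + 0.4·200.75 = 120.5.
s = Ps − Pb = 120.5 − 73.5 = 47.

Required subsidy s = €47 per unit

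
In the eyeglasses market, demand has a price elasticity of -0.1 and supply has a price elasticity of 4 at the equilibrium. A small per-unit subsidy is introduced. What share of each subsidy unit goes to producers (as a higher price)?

Producer share = 1/41

For a small subsidy around the equilibrium, the benefit split depends on the relative slopes, which at a point are proportional to the elasticities.
Buyer share = εs/(εs + |εd|) = 4/(4 + 0.1) = 40/41; seller share = |εd|/(εs + |εd|) = 1/41.
So producers capture 1/41 of the subsidy.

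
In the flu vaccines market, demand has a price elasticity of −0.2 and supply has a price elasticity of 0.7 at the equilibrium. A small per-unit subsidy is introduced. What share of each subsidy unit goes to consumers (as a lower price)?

For a small subsidy around the equilibrium, the benefit split depends on the relative slopes, which at a point are proportional to the elasticities.
Buyer share = εs/(εs + |εd|) = 0.7/(0.7 + 0.2) = 7/9; seller share = |εd|/(εs + |εd|) = 2/9.

Consumer share = 7/9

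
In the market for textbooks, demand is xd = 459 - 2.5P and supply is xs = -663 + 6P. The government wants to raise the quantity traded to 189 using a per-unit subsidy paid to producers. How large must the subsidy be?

Required subsidy s = 34 per unit

At x = 189, invert demand for the buyer price: Pb = (459 − 189)/2.5 = 108; invert supply for the seller price: Ps = (189 − (-663))/6 = 142.
The subsidy must fill the gap: s = Ps − Pb = 142 − 108 = 34.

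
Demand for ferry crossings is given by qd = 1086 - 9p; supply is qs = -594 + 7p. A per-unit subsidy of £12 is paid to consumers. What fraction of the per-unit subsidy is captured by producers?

Pre-subsidy: 1086 - 9p = -594 + 7p gives p* = 105, q* = 141.
With the rebate, buyers effectively pay pb = ps − 12, where ps is the price sellers receive.
Demand in terms of ps becomes qd = 1086 − 9(ps − 12) = 1194 - 9ps. Setting this equal to supply: 1194 - 9ps = -594 + 7ps, so ps = 111.75.
Buyers pay pb = 111.75 − 12 = 99.75; q' = -594 + 7·111.75 = 188.25.
Buyers' price falls by p* − pb = 105 − 99.75 = 5.25; sellers' price rises by ps − p* = 111.75 − 105 = 6.75.
So producers capture 6.75/12 = 0.5625 of each unit of subsidy.

Producer share = 0.5625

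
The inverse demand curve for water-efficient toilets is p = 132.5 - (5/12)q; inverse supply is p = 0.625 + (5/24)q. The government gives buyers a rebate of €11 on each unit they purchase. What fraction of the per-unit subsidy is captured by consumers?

Pre-subsidy: 132.5 - (5/12)q = 0.625 + (5/24)q gives q* = 211 and p* = 535/12.
With the rebate, buyers effectively pay pb = ps − 11, where ps is the price sellers receive.
On the curves, pb = 132.5 - (5/12)q and ps = 0.625 + (5/24)q; the wedge ps − pb = 11 gives 0.625 + (5/24)q − (132.5 - (5/12)q) = 11, so q' = 228.6.
Then pb = 132.5 − (5/12)·228.6 = 37.25 and ps = 0.625 + (5/24)·228.6 = 48.25.
Buyers' price falls by p* − pb = 535/12 − 37.25 = 22/3; sellers' price rises by ps − p* = 48.25 − 535/12 = 11/3.
So consumers capture (22/3)/11 = 2/3 of each unit of subsidy.

Consumer share = 2/3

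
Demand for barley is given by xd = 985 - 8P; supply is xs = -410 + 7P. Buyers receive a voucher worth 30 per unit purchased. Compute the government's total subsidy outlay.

Pre-subsidy: 985 - 8P = -410 + 7P gives P* = 93, x* = 241.
With the rebate, buyers effectively pay Pb = Ps − 30, where Ps is the price sellers receive.
Demand in terms of Ps becomes xd = 985 − 8(Ps − 30) = 1225 - 8Ps. Setting this equal to supply: 1225 - 8Ps = -410 + 7Ps, so Ps = 109.
Buyers pay Pb = 109 − 30 = 79; x' = -410 + 7·109 = 353.
Government outlay = subsidy × quantity = 30 × 353 = 10590.

Government cost = 10590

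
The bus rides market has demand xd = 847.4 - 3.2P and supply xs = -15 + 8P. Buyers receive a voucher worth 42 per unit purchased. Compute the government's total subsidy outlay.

Government cost = 29274

Pre-subsidy: 847.4 - 3.2P = -15 + 8P gives P* = 77, x* = 601.
With the rebate, buyers effectively pay Pb = Ps − 42, where Ps is the price sellers receive.
Demand in terms of Ps becomes xd = 847.4 − 3.2(Ps − 42) = 981.8 - 3.2Ps. Setting this equal to supply: 981.8 - 3.2Ps = -15 + 8Ps, so Ps = 89.
Buyers pay Pb = 89 − 42 = 47; x' = -15 + 8·89 = 697.
Government outlay = subsidy × quantity = 42 × 697 = 29274.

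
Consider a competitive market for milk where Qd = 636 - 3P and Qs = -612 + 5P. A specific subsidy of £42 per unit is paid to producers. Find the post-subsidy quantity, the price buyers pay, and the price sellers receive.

Pre-subsidy: 636 - 3P = -612 + 5P gives P* = 156, Q* = 168.
With the subsidy, sellers receive Ps = Pb + 42 for each unit, where Pb is the price buyers pay.
Supply in terms of Pb becomes Qs = -612 + 5(Pb + 42) = -402 + 5Pb. Setting this equal to demand: 636 - 3Pb = -402 + 5Pb, so Pb = 129.75.
Sellers receive Ps = 129.75 + 42 = 171.75; Q' = 636 − 3·129.75 = 246.75.

Q' = 246.75; buyers pay £129.75; sellers receive £171.75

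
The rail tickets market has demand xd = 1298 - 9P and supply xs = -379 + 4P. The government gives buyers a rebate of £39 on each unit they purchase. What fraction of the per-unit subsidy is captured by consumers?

Consumer share = 4/13

Pre-subsidy: 1298 - 9P = -379 + 4P gives P* = 129, x* = 137.
With the rebate, buyers effectively pay Pb = Ps − 39, where Ps is the price sellers receive.
Demand in terms of Ps becomes xd = 1298 − 9(Ps − 39) = 1649 - 9Ps. Setting this equal to supply: 1649 - 9Ps = -379 + 4Ps, so Ps = 156.
Buyers pay Pb = 156 − 39 = 117; x' = -379 + 4·156 = 245.
Buyers' price falls by P* − Pb = 129 − 117 = 12; sellers' price rises by Ps − P* = 156 − 129 = 27.
So consumers capture 12/39 = 4/13 of each unit of subsidy.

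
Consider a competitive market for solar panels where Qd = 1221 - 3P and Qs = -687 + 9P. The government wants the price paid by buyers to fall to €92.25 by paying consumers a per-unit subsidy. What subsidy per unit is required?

At a buyer price of 92.25, quantity demanded is 1221 − 3·92.25 = 944.25.
Sellers supply 944.25 only when they receive Ps with -687 + 9·Ps = 944.25, i.e. Ps = 181.25.
s = Ps − Pb = 181.25 − 92.25 = 89.

Required subsidy s = €89 per unit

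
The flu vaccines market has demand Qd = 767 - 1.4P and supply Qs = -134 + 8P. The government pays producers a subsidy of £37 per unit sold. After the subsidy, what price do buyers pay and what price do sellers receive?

Buyers pay 3025/47; sellers receive 4764/47

Pre-subsidy: 767 - 1.4P = -134 + 8P gives P* = 4505/47, Q* = 29742/47.
With the subsidy, sellers receive Ps = Pb + 37 for each unit, where Pb is the price buyers pay.
Supply in terms of Pb becomes Qs = -134 + 8(Pb + 37) = 162 + 8Pb. Setting this equal to demand: 767 - 1.4Pb = 162 + 8Pb, so Pb = 3025/47.
Sellers receive Ps = 3025/47 + 37 = 4764/47; Q' = 767 − 1.4·(3025/47) = 31814/47.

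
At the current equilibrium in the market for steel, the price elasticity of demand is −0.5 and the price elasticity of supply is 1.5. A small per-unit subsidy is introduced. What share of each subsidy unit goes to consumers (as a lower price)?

For a small subsidy around the equilibrium, the benefit split depends on the relative slopes, which at a point are proportional to the elasticities.
Buyer share = εs/(εs + |εd|) = 1.5/(1.5 + 0.5) = 0.75; seller share = |εd|/(εs + |εd|) = 0.25.

Consumer share = 0.75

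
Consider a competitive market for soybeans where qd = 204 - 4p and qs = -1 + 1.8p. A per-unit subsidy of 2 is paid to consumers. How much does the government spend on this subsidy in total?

Government cost = 3776/29

Pre-subsidy: 204 - 4p = -1 + 1.8p gives p* = 1025/29, q* = 1816/29.
With the rebate, buyers effectively pay pb = ps − 2, where ps is the price sellers receive.
Demand in terms of ps becomes qd = 204 − 4(ps − 2) = 212 - 4ps. Setting this equal to supply: 212 - 4ps = -1 + 1.8ps, so ps = 1065/29.
Buyers pay pb = 1065/29 − 2 = 1007/29; q' = -1 + 1.8·(1065/29) = 1888/29.
Government outlay = subsidy × quantity = 2 × 1888/29 = 3776/29.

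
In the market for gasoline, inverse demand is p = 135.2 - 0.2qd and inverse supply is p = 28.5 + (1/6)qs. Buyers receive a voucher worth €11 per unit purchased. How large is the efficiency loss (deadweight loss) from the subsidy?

Deadweight loss = €165

Pre-subsidy: 135.2 - 0.2q = 28.5 + (1/6)q gives q* = 291 and p* = 77.
With the rebate, buyers effectively pay pb = ps − 11, where ps is the price sellers receive.
On the curves, pb = 135.2 - 0.2q and ps = 28.5 + (1/6)q; the wedge ps − pb = 11 gives 28.5 + (1/6)q − (135.2 - 0.2q) = 11, so q' = 321.
Then pb = 135.2 − 0.2·321 = 71 and ps = 28.5 + (1/6)·321 = 82.
The subsidy expands output by 321 − 291 = 30 past the efficient level; on those units the gap between marginal cost and willingness to pay runs from 0 up to 11.
DWL = ½ × 11 × 30 = 165.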